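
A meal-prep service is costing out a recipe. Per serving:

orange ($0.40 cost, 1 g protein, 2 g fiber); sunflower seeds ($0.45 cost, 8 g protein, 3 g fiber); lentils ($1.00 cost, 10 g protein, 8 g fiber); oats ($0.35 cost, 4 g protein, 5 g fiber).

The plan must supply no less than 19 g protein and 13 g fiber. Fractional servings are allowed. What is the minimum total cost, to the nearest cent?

An LP optimum is at a vertex; with two nutrient constraints at most two foods are used. Check each candidate.
orange only: max(19/1, 13/2) = 19 servings → $7.60.
sunflower seeds only: max(19/8, 13/3) = 4.333 servings → $1.95.
lentils only: max(19/10, 13/8) = 1.9 servings → $1.90.
oats only: max(19/4, 13/5) = 4.75 servings → $1.66.
orange + sunflower seeds with both tight: 3.615 servings and 1.923 servings → $2.31.
orange + lentils: intersection lies outside the first quadrant.
orange + oats with both targets exact would need a negative amount; discard.
sunflower seeds + lentils with both tight: 0.6471 servings and 1.382 servings → $1.67.
sunflower seeds + oats with both tight: 1.536 servings and 1.679 servings → $1.28.
lentils + oats with both targets exact would need a negative amount; discard.
Cheapest feasible corner: $1.28.

$1.28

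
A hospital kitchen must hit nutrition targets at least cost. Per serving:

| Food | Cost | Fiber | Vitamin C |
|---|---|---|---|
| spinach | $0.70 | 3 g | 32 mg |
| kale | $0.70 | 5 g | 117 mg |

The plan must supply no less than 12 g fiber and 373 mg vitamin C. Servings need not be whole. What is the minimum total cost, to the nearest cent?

Compare the cost at each extreme point of the feasible region.
spinach only: max(12/3, 373/32) = 11.66 servings → $8.16.
kale only: max(12/5, 373/117) = 3.188 servings → $2.23.
spinach + kale with both targets exact would need a negative amount; discard.
So the least-cost plan costs $2.23.

$2.23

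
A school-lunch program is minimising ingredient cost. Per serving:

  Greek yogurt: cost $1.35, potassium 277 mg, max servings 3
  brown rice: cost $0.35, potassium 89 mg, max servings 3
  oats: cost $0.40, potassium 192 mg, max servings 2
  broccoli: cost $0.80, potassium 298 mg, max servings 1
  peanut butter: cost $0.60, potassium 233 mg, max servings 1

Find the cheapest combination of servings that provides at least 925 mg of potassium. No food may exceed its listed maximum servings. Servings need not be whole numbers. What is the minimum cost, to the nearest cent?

$2.24

Cost per mg of potassium: oats $0.0021, peanut butter $0.0026, broccoli $0.0027, brown rice $0.0039, Greek yogurt $0.0049.
Take 2 servings of oats: +384.0 mg potassium for $0.80 (total $0.80, still need 541.0 mg).
Take 1 serving of peanut butter: +233.0 mg potassium for $0.60 (total $1.40, still need 308.0 mg).
Take 1 serving of broccoli: +298.0 mg potassium for $0.80 (total $2.20, still need 10.0 mg).
Take 0.1124 servings of brown rice: +10.0 mg potassium for $0.04 (total $2.24, still need 0.0 mg).
Filling from the cheapest source first is optimal under one linear minimum: $2.24.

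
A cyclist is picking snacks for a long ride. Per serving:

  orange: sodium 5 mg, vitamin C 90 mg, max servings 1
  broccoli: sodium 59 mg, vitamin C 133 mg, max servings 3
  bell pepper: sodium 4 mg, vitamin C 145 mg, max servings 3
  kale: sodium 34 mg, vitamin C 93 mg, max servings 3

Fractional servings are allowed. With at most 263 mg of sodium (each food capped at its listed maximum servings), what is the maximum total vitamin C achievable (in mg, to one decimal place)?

Vitamin C per mg sodium: bell pepper 36.25, orange 18, kale 2.735, broccoli 2.254.
Take 3 servings of bell pepper: uses 12 mg sodium, +435.0 mg vitamin C (running total 435.0 mg).
Take 1 serving of orange: uses 5 mg sodium, +90.0 mg vitamin C (running total 525.0 mg).
Take 3 servings of kale: uses 102 mg sodium, +279.0 mg vitamin C (running total 804.0 mg).
Take 2.441 servings of broccoli: uses 144 mg sodium, +324.6 mg vitamin C (running total 1128.6 mg).
Filling greedily by vitamin C-per-mg sodium is optimal for one linear limit, giving 1128.6 mg.

1128.6 mg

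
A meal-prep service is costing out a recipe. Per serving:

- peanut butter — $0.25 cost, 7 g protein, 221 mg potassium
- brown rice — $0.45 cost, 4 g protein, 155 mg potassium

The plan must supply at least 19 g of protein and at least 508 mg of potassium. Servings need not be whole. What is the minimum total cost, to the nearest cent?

$0.68

Compare the cost at each extreme point of the feasible region.
peanut butter only: max(19/7, 508/221) = 2.714 servings → $0.68.
brown rice only: max(19/4, 508/155) = 4.75 servings → $2.14.
peanut butter + brown rice: the both-tight solution has a negative serving — not a feasible corner.
Cheapest feasible corner: $0.68.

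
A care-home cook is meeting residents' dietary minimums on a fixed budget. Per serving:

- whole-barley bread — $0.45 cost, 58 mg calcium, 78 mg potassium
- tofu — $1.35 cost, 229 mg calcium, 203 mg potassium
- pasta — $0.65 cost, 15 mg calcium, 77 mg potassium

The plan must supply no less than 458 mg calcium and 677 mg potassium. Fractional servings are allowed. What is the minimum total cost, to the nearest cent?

$3.91

This is a tiny linear program; its minimum lies at a vertex of the feasible set. List the vertices and price them.
whole-barley bread only: max(458/58, 677/78) = 8.679 servings → $3.91.
tofu only: max(458/229, 677/203) = 3.335 servings → $4.50.
pasta only: max(458/15, 677/77) = 30.53 servings → $19.85.
whole-barley bread + tofu: the both-tight solution has a negative serving — not a feasible corner.
whole-barley bread + pasta with both tight: 7.619 servings and 1.075 servings → $4.13.
tofu + pasta with both tight: 1.721 servings and 4.254 servings → $5.09.
So the least-cost plan costs $3.91.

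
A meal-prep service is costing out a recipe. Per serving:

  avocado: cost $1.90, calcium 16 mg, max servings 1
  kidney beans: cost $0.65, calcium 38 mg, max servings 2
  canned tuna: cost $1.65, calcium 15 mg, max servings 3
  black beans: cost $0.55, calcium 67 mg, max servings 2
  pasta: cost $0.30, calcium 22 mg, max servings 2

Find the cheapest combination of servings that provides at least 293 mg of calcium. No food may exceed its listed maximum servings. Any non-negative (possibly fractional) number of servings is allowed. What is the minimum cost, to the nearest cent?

$7.29

Cost per mg of calcium: black beans $0.0082, pasta $0.0136, kidney beans $0.0171, canned tuna $0.1100, avocado $0.1187.
Take 2 servings of black beans: +134.0 mg calcium for $1.10 (total $1.10, still need 159.0 mg).
Take 2 servings of pasta: +44.0 mg calcium for $0.60 (total $1.70, still need 115.0 mg).
Take 2 servings of kidney beans: +76.0 mg calcium for $1.30 (total $3.00, still need 39.0 mg).
Take 2.6 servings of canned tuna: +39.0 mg calcium for $4.29 (total $7.29, still need 0.0 mg).
Filling from the cheapest source first is optimal under one linear minimum: $7.29.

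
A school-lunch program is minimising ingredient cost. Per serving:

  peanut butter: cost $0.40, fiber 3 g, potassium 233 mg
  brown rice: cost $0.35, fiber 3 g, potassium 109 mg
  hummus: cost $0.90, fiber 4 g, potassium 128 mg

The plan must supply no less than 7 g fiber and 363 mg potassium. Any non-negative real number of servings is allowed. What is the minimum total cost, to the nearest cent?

$0.86

For a min-cost LP with two ≥-constraints, a basic feasible solution has at most two positive variables.
peanut butter only: max(7/3, 363/233) = 2.333 servings → $0.93.
brown rice only: max(7/3, 363/109) = 3.33 servings → $1.17.
hummus only: max(7/4, 363/128) = 2.836 servings → $2.55.
peanut butter + brown rice with both tight: 0.8763 servings and 1.457 servings → $0.86.
peanut butter + hummus with both tight: 1.015 servings and 0.9891 servings → $1.30.
brown rice + hummus: intersection lies outside the first quadrant.
The minimum over all feasible corners is $0.86.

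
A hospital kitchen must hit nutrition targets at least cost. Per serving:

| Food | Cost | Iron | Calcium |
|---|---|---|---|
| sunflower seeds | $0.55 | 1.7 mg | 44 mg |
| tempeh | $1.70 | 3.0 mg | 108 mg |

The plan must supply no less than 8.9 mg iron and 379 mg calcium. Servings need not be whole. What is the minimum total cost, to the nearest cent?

An LP optimum is at a vertex; with two nutrient constraints at most two foods are used. Check each candidate.
sunflower seeds only: max(8.9/1.7, 379/44) = 8.614 servings → $4.74.
tempeh only: max(8.9/3.0, 379/108) = 3.509 servings → $5.97.
sunflower seeds + tempeh with both targets exact would need a negative amount; discard.
So the least-cost plan costs $4.74.

$4.74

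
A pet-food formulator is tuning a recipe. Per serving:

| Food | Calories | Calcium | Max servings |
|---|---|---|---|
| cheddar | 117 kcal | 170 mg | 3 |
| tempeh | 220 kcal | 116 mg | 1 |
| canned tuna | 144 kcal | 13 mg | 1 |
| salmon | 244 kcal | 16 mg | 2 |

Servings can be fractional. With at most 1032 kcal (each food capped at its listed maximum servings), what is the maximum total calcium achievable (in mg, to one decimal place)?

Calcium per kcal: cheddar 1.453, tempeh 0.5273, canned tuna 0.09028, salmon 0.06557.
Take 3 servings of cheddar: uses 351 kcal, +510.0 mg calcium (running total 510.0 mg).
Take 1 serving of tempeh: uses 220 kcal, +116.0 mg calcium (running total 626.0 mg).
Take 1 serving of canned tuna: uses 144 kcal, +13.0 mg calcium (running total 639.0 mg).
Take 1.299 servings of salmon: uses 317 kcal, +20.8 mg calcium (running total 659.8 mg).
Greedy by best ratio exhausts the calories allowance optimally: 659.8 mg.

659.8 mg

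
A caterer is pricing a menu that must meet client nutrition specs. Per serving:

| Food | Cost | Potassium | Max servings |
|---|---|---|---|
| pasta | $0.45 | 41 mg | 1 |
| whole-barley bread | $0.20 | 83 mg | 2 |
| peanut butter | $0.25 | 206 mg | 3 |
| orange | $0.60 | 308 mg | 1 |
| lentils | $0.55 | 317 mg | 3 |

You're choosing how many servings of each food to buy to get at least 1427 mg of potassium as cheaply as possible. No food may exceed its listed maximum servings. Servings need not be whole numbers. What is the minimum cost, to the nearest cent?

Cost per mg of potassium: peanut butter $0.0012, lentils $0.0017, orange $0.0019, whole-barley bread $0.0024, pasta $0.0110.
Take 3 servings of peanut butter: +618.0 mg potassium for $0.75 (total $0.75, still need 809.0 mg).
Take 2.552 servings of lentils: +809.0 mg potassium for $1.40 (total $2.15, still need 0.0 mg).
Greedy by cheapest-per-mg is optimal for a single linear constraint, so the minimum cost is $2.15.

$2.15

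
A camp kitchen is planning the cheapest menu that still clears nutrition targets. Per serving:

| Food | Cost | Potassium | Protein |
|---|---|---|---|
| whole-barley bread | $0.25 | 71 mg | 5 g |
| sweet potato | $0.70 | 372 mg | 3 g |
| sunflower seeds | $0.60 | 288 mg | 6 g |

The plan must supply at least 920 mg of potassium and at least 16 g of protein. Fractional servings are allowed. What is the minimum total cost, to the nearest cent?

$1.87

For a min-cost LP with two ≥-constraints, a basic feasible solution has at most two positive variables.
whole-barley bread only: max(920/71, 16/5) = 12.96 servings → $3.24.
sweet potato only: max(920/372, 16/3) = 5.333 servings → $3.73.
sunflower seeds only: max(920/288, 16/6) = 3.194 servings → $1.92.
whole-barley bread + sweet potato with both tight: 1.938 servings and 2.103 servings → $1.96.
whole-barley bread + sunflower seeds: intersection lies outside the first quadrant.
sweet potato + sunflower seeds with both tight: 0.6667 servings and 2.333 servings → $1.87.
The minimum over all feasible corners is $1.87.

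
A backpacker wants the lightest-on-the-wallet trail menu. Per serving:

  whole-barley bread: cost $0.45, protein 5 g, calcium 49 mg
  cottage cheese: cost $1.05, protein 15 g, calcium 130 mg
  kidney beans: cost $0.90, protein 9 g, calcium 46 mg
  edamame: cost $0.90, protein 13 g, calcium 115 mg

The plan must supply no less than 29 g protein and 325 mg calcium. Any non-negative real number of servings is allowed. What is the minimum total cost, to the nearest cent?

$2.54

At the optimum either one food covers both requirements or two foods hit both targets exactly; no other combination can be cheaper.
whole-barley bread only: max(29/5, 325/49) = 6.633 servings → $2.98.
cottage cheese only: max(29/15, 325/130) = 2.5 servings → $2.62.
kidney beans only: max(29/9, 325/46) = 7.065 servings → $6.36.
edamame only: max(29/13, 325/115) = 2.826 servings → $2.54.
whole-barley bread + cottage cheese with both targets exact would need a negative amount; discard.
whole-barley bread + kidney beans with both targets exact would need a negative amount; discard.
whole-barley bread + edamame: intersection lies outside the first quadrant.
cottage cheese + kidney beans with both targets exact would need a negative amount; discard.
cottage cheese + edamame with both targets exact would need a negative amount; discard.
kidney beans + edamame: the both-tight solution has a negative serving — not a feasible corner.
Cheapest feasible corner: $2.54.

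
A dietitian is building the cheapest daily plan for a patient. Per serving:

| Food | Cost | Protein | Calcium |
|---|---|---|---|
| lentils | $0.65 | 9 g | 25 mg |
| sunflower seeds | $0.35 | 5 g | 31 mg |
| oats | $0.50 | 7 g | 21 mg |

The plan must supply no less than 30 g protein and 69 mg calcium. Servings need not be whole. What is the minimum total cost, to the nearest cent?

$2.10

lentils only: max(30/9, 69/25) = 3.333 servings → $2.17.
sunflower seeds only: max(30/5, 69/31) = 6 servings → $2.10.
oats only: max(30/7, 69/21) = 4.286 servings → $2.14.
lentils + sunflower seeds: intersection lies outside the first quadrant.
lentils + oats: intersection lies outside the first quadrant.
sunflower seeds + oats with both targets exact would need a negative amount; discard.
The minimum over all feasible corners is $2.10.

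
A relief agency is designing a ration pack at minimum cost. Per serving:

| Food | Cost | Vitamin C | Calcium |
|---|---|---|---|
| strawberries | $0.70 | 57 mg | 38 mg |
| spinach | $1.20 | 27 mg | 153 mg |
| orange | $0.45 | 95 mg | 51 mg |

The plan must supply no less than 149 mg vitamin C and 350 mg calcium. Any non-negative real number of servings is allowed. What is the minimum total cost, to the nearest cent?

An LP optimum is at a vertex; with two nutrient constraints at most two foods are used. Check each candidate.
strawberries only: max(149/57, 350/38) = 9.211 servings → $6.45.
spinach only: max(149/27, 350/153) = 5.519 servings → $6.62.
orange only: max(149/95, 350/51) = 6.863 servings → $3.09.
strawberries + spinach with both tight: 1.735 servings and 1.857 servings → $3.44.
strawberries + orange: the both-tight solution has a negative serving — not a feasible corner.
spinach + orange with both tight: 1.949 servings and 1.014 servings → $2.80.
The minimum over all feasible corners is $2.80.

$2.80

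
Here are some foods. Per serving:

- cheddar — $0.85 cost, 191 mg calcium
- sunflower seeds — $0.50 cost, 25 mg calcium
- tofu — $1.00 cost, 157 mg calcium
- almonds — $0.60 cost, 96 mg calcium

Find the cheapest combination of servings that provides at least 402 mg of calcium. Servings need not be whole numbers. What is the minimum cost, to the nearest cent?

$1.79

Cost per mg of calcium: cheddar $0.0045, almonds $0.0063, tofu $0.0064, sunflower seeds $0.0200.
With no serving limits, use only cheddar: 402 mg / 191 mg = 2.105 servings × $0.85 = $1.79.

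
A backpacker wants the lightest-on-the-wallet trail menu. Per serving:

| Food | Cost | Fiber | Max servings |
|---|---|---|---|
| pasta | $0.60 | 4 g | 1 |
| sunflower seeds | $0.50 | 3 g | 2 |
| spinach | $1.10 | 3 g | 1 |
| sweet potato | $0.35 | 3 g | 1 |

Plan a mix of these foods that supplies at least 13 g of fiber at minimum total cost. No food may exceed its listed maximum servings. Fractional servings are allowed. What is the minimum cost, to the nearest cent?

$1.95

Cost per g of fiber: sweet potato $0.1167, pasta $0.1500, sunflower seeds $0.1667, spinach $0.3667.
Take 1 serving of sweet potato: +3.0 g fiber for $0.35 (total $0.35, still need 10.0 g).
Take 1 serving of pasta: +4.0 g fiber for $0.60 (total $0.95, still need 6.0 g).
Take 2 servings of sunflower seeds: +6.0 g fiber for $1.00 (total $1.95, still need 0.0 g).
Greedy by cheapest-per-g is optimal for a single linear constraint, so the minimum cost is $1.95.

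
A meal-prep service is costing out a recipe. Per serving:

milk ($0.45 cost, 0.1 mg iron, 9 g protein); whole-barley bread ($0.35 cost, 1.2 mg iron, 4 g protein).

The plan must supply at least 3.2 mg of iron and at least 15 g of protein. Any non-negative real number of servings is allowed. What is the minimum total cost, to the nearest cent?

Check every corner: each single food scaled to meet both minima, and each pair solved so both constraints bind.
milk only: max(3.2/0.1, 15/9) = 32 servings → $14.40.
whole-barley bread only: max(3.2/1.2, 15/4) = 3.75 servings → $1.31.
milk + whole-barley bread with both tight: 0.5 servings and 2.625 servings → $1.14.
The minimum over all feasible corners is $1.14.

$1.14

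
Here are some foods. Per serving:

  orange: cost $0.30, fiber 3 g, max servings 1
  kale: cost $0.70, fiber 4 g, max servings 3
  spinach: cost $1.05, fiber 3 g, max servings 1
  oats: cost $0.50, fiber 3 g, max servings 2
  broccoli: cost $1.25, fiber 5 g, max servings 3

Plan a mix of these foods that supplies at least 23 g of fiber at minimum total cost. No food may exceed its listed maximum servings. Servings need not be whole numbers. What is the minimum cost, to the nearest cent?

Cost per g of fiber: orange $0.1000, oats $0.1667, kale $0.1750, broccoli $0.2500, spinach $0.3500.
Take 1 serving of orange: +3.0 g fiber for $0.30 (total $0.30, still need 20.0 g).
Take 2 servings of oats: +6.0 g fiber for $1.00 (total $1.30, still need 14.0 g).
Take 3 servings of kale: +12.0 g fiber for $2.10 (total $3.40, still need 2.0 g).
Take 0.4 servings of broccoli: +2.0 g fiber for $0.50 (total $3.90, still need 0.0 g).
Greedy by cheapest-per-g is optimal for a single linear constraint, so the minimum cost is $3.90.

$3.90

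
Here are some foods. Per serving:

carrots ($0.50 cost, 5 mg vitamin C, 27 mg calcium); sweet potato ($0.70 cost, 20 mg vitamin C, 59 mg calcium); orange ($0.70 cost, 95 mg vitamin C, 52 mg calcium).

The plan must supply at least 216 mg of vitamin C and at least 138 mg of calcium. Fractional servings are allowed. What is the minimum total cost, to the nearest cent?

At the optimum either one food covers both requirements or two foods hit both targets exactly; no other combination can be cheaper.
carrots only: max(216/5, 138/27) = 43.2 servings → $21.60.
sweet potato only: max(216/20, 138/59) = 10.8 servings → $7.56.
orange only: max(216/95, 138/52) = 2.654 servings → $1.86.
carrots + sweet potato: the both-tight solution has a negative serving — not a feasible corner.
carrots + orange with both tight: 0.8148 servings and 2.231 servings → $1.97.
sweet potato + orange with both tight: 0.4114 servings and 2.187 servings → $1.82.
The minimum over all feasible corners is $1.82.

$1.82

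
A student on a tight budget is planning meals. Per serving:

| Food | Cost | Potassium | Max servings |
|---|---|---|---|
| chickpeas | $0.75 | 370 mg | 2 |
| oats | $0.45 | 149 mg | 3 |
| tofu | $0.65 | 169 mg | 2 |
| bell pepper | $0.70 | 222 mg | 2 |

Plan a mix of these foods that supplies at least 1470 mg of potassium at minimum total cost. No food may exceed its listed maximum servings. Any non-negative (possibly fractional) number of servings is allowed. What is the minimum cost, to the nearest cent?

Cost per mg of potassium: chickpeas $0.0020, oats $0.0030, bell pepper $0.0032, tofu $0.0038.
Take 2 servings of chickpeas: +740.0 mg potassium for $1.50 (total $1.50, still need 730.0 mg).
Take 3 servings of oats: +447.0 mg potassium for $1.35 (total $2.85, still need 283.0 mg).
Take 1.275 servings of bell pepper: +283.0 mg potassium for $0.89 (total $3.74, still need 0.0 mg).
Filling from the cheapest source first is optimal under one linear minimum: $3.74.

$3.74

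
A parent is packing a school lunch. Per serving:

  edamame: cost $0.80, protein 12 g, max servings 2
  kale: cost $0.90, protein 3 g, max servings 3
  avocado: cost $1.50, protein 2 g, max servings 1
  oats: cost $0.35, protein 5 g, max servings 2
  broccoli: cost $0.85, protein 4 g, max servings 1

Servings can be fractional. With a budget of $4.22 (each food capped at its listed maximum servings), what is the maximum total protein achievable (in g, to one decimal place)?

41.6 g

Protein per dollar: edamame 15, oats 14.29, broccoli 4.706, kale 3.333, avocado 1.333.
Take 2 servings of edamame: spends $1.60, +24.0 g protein (running total 24.0 g).
Take 2 servings of oats: spends $0.70, +10.0 g protein (running total 34.0 g).
Take 1 serving of broccoli: spends $0.85, +4.0 g protein (running total 38.0 g).
Take 1.189 servings of kale: spends $1.07, +3.6 g protein (running total 41.6 g).
Greedy by best ratio exhausts the cost allowance optimally: 41.6 g.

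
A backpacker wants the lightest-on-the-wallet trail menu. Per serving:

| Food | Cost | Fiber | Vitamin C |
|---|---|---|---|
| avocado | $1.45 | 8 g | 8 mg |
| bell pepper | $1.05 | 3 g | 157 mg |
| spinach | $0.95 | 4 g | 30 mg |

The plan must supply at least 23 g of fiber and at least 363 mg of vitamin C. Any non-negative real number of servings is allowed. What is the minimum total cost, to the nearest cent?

avocado only: max(23/8, 363/8) = 45.38 servings → $65.79.
bell pepper only: max(23/3, 363/157) = 7.667 servings → $8.05.
spinach only: max(23/4, 363/30) = 12.1 servings → $11.49.
avocado + bell pepper with both tight: 2.047 servings and 2.208 servings → $5.29.
avocado + spinach with both targets exact would need a negative amount; discard.
bell pepper + spinach with both tight: 1.416 servings and 4.688 servings → $5.94.
The minimum over all feasible corners is $5.29.

$5.29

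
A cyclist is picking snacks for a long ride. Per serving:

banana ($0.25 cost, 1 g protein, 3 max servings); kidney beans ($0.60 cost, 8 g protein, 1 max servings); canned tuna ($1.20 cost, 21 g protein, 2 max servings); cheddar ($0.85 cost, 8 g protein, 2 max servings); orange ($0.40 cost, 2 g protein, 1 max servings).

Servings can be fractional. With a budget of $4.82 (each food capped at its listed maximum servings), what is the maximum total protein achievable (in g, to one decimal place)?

66.6 g

Protein per dollar: canned tuna 17.5, kidney beans 13.33, cheddar 9.412, orange 5, banana 4.
Take 2 servings of canned tuna: spends $2.40, +42.0 g protein (running total 42.0 g).
Take 1 serving of kidney beans: spends $0.60, +8.0 g protein (running total 50.0 g).
Take 2 servings of cheddar: spends $1.70, +16.0 g protein (running total 66.0 g).
Take 0.3 servings of orange: spends $0.12, +0.6 g protein (running total 66.6 g).
Greedy by best ratio exhausts the cost allowance optimally: 66.6 g.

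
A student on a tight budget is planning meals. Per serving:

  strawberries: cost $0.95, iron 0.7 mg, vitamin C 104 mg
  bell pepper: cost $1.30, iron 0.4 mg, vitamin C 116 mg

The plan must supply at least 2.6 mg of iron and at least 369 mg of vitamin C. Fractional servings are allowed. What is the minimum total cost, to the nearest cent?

Minimising a linear cost over {iron ≥ 2.6, vitamin C ≥ 369, servings ≥ 0} — the optimum is at a vertex, using one or two foods.
strawberries only: max(2.6/0.7, 369/104) = 3.714 servings → $3.53.
bell pepper only: max(2.6/0.4, 369/116) = 6.5 servings → $8.45.
strawberries + bell pepper: intersection lies outside the first quadrant.
The minimum over all feasible corners is $3.53.

$3.53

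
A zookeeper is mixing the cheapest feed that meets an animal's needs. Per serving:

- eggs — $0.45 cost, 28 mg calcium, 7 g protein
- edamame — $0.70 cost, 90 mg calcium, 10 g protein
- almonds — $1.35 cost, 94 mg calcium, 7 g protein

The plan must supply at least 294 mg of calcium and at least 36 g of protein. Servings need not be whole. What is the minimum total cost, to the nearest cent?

Minimising a linear cost over {calcium ≥ 294, protein ≥ 36, servings ≥ 0} — the optimum is at a vertex, using one or two foods.
eggs only: max(294/28, 36/7) = 10.5 servings → $4.72.
edamame only: max(294/90, 36/10) = 3.6 servings → $2.52.
almonds only: max(294/94, 36/7) = 5.143 servings → $6.94.
eggs + edamame with both tight: 0.8571 servings and 3 servings → $2.49.
eggs + almonds with both tight: 2.87 servings and 2.273 servings → $4.36.
edamame + almonds: the both-tight solution has a negative serving — not a feasible corner.
So the least-cost plan costs $2.49.

$2.49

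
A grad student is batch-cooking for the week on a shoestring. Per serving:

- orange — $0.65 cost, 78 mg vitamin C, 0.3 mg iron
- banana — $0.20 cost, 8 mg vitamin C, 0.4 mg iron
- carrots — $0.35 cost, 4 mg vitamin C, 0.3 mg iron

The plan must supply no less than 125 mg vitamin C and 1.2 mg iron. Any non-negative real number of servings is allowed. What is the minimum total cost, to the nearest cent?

At the optimum either one food covers both requirements or two foods hit both targets exactly; no other combination can be cheaper.
orange only: max(125/78, 1.2/0.3) = 4 servings → $2.60.
banana only: max(125/8, 1.2/0.4) = 15.62 servings → $3.12.
carrots only: max(125/4, 1.2/0.3) = 31.25 servings → $10.94.
orange + banana with both tight: 1.403 servings and 1.948 servings → $1.30.
orange + carrots with both tight: 1.473 servings and 2.527 servings → $1.84.
banana + carrots: the both-tight solution has a negative serving — not a feasible corner.
Cheapest feasible corner: $1.30.

$1.30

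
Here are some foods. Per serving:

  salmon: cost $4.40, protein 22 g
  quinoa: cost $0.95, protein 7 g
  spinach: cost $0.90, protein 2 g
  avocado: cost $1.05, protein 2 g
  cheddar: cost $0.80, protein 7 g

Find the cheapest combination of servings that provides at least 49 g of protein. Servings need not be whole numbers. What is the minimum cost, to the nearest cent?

Cost per g of protein: cheddar $0.1143, quinoa $0.1357, salmon $0.2000, spinach $0.4500, avocado $0.5250.
With no serving limits, use only cheddar: 49 g / 7 g = 7 servings × $0.80 = $5.60.

$5.60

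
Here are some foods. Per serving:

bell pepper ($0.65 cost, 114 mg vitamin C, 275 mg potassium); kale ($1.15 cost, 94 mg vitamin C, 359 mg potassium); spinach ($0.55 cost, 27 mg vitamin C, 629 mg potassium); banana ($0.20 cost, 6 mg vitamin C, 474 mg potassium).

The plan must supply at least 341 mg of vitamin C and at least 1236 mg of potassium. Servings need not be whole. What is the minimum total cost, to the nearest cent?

Minimising a linear cost over {vitamin C ≥ 341, potassium ≥ 1236, servings ≥ 0} — the optimum is at a vertex, using one or two foods.
bell pepper only: max(341/114, 1236/275) = 4.495 servings → $2.92.
kale only: max(341/94, 1236/359) = 3.628 servings → $4.17.
spinach only: max(341/27, 1236/629) = 12.63 servings → $6.95.
banana only: max(341/6, 1236/474) = 56.83 servings → $11.37.
bell pepper + kale with both tight: 0.4136 servings and 3.126 servings → $3.86.
bell pepper + spinach with both tight: 2.818 servings and 0.7332 servings → $2.23.
bell pepper + banana with both tight: 2.944 servings and 0.8996 servings → $2.09.
kale + spinach: intersection lies outside the first quadrant.
kale + banana with both targets exact would need a negative amount; discard.
spinach + banana: intersection lies outside the first quadrant.
The minimum over all feasible corners is $2.09.

$2.09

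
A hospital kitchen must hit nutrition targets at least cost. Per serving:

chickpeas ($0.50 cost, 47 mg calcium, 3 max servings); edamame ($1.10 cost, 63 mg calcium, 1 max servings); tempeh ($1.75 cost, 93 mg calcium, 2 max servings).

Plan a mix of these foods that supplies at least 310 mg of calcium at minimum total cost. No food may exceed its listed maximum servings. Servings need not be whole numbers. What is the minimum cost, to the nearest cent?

Cost per mg of calcium: chickpeas $0.0106, edamame $0.0175, tempeh $0.0188.
Take 3 servings of chickpeas: +141.0 mg calcium for $1.50 (total $1.50, still need 169.0 mg).
Take 1 serving of edamame: +63.0 mg calcium for $1.10 (total $2.60, still need 106.0 mg).
Take 1.14 servings of tempeh: +106.0 mg calcium for $1.99 (total $4.59, still need 0.0 mg).
Greedy by cheapest-per-mg is optimal for a single linear constraint, so the minimum cost is $4.59.

$4.59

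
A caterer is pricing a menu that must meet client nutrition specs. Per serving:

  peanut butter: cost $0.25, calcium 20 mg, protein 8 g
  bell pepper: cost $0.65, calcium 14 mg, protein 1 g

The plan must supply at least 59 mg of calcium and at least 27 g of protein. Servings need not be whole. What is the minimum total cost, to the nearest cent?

$0.84

peanut butter only: max(59/20, 27/8) = 3.375 servings → $0.84.
bell pepper only: max(59/14, 27/1) = 27 servings → $17.55.
peanut butter + bell pepper: intersection lies outside the first quadrant.
Cheapest feasible corner: $0.84.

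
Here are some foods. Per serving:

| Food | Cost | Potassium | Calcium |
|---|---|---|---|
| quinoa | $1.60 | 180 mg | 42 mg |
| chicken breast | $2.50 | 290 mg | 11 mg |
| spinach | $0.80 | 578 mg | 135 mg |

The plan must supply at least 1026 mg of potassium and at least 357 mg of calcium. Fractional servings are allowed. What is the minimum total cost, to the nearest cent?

For a min-cost LP with two ≥-constraints, a basic feasible solution has at most two positive variables.
quinoa only: max(1026/180, 357/42) = 8.5 servings → $13.60.
chicken breast only: max(1026/290, 357/11) = 32.45 servings → $81.14.
spinach only: max(1026/578, 357/135) = 2.644 servings → $2.12.
quinoa + chicken breast with both targets exact would need a negative amount; discard.
quinoa + spinach with both targets exact would need a negative amount; discard.
chicken breast + spinach: the both-tight solution has a negative serving — not a feasible corner.
So the least-cost plan costs $2.12.

$2.12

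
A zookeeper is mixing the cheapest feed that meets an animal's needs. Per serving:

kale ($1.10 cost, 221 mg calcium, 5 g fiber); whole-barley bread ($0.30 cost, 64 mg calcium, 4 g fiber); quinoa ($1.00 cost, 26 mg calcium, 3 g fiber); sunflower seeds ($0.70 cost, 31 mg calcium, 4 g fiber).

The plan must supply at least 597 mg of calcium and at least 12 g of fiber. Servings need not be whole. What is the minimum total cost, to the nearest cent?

$2.80

kale only: max(597/221, 12/5) = 2.701 servings → $2.97.
whole-barley bread only: max(597/64, 12/4) = 9.328 servings → $2.80.
quinoa only: max(597/26, 12/3) = 22.96 servings → $22.96.
sunflower seeds only: max(597/31, 12/4) = 19.26 servings → $13.48.
kale + whole-barley bread: intersection lies outside the first quadrant.
kale + quinoa: intersection lies outside the first quadrant.
kale + sunflower seeds with both targets exact would need a negative amount; discard.
whole-barley bread + quinoa with both targets exact would need a negative amount; discard.
whole-barley bread + sunflower seeds with both targets exact would need a negative amount; discard.
quinoa + sunflower seeds: the both-tight solution has a negative serving — not a feasible corner.
Cheapest feasible corner: $2.80.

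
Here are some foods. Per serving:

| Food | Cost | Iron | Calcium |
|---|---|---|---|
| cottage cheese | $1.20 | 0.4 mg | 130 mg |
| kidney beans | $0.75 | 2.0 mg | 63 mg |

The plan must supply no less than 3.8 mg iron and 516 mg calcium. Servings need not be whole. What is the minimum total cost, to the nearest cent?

Check every corner: each single food scaled to meet both minima, and each pair solved so both constraints bind.
cottage cheese only: max(3.8/0.4, 516/130) = 9.5 servings → $11.40.
kidney beans only: max(3.8/2.0, 516/63) = 8.19 servings → $6.14.
cottage cheese + kidney beans with both tight: 3.376 servings and 1.225 servings → $4.97.
The minimum over all feasible corners is $4.97.

$4.97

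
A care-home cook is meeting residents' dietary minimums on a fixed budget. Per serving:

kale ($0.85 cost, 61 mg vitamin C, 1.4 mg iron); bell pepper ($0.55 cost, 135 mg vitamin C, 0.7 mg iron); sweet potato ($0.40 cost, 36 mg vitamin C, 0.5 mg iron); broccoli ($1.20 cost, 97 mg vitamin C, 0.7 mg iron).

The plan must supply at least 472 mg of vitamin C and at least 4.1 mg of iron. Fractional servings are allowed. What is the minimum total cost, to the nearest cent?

The cheapest plan sits at a corner of the feasible region — with two constraints it uses at most two foods.
kale only: max(472/61, 4.1/1.4) = 7.738 servings → $6.58.
bell pepper only: max(472/135, 4.1/0.7) = 5.857 servings → $3.22.
sweet potato only: max(472/36, 4.1/0.5) = 13.11 servings → $5.24.
broccoli only: max(472/97, 4.1/0.7) = 5.857 servings → $7.03.
kale + bell pepper with both tight: 1.525 servings and 2.807 servings → $2.84.
kale + sweet potato: the both-tight solution has a negative serving — not a feasible corner.
kale + broccoli with both tight: 0.7229 servings and 4.411 servings → $5.91.
bell pepper + sweet potato with both tight: 2.09 servings and 5.274 servings → $3.26.
bell pepper + broccoli: intersection lies outside the first quadrant.
sweet potato + broccoli with both tight: 2.888 servings and 3.794 servings → $5.71.
Cheapest feasible corner: $2.84.

$2.84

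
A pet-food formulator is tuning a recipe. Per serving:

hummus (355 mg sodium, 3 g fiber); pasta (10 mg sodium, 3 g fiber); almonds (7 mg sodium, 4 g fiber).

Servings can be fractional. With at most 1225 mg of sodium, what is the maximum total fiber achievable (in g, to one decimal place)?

Fiber per mg sodium: almonds 0.5714, pasta 0.3, hummus 0.008451.
With no serving limits, spend the whole sodium allowance on almonds: 1225 mg / 7 mg × 4 g = 700.0 g.

700.0 g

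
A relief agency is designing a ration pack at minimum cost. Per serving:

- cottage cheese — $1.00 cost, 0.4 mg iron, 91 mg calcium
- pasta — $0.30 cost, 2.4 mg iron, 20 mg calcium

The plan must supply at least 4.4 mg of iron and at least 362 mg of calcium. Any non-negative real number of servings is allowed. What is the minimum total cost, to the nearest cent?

$4.08

For a min-cost LP with two ≥-constraints, a basic feasible solution has at most two positive variables.
cottage cheese only: max(4.4/0.4, 362/91) = 11 servings → $11.00.
pasta only: max(4.4/2.4, 362/20) = 18.1 servings → $5.43.
cottage cheese + pasta with both tight: 3.711 servings and 1.215 servings → $4.08.
The minimum over all feasible corners is $4.08.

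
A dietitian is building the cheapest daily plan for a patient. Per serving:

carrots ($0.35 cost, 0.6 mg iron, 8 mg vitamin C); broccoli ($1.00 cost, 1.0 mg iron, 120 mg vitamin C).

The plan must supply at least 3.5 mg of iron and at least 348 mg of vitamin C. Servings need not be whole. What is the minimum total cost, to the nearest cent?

A basic optimal solution has at most two foods positive. Try each food alone and each pair with both targets met exactly.
carrots only: max(3.5/0.6, 348/8) = 43.5 servings → $15.22.
broccoli only: max(3.5/1.0, 348/120) = 3.5 servings → $3.50.
carrots + broccoli with both tight: 1.125 servings and 2.825 servings → $3.22.
Cheapest feasible corner: $3.22.

$3.22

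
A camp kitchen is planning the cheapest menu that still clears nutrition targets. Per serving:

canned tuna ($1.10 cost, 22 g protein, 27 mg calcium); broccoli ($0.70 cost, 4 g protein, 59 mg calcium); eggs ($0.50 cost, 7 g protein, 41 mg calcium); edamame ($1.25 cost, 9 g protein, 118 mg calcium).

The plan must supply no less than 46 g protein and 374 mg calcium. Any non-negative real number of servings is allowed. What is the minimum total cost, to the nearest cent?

With two linear requirements the optimum uses one or two foods; enumerate the corners.
canned tuna only: max(46/22, 374/27) = 13.85 servings → $15.24.
broccoli only: max(46/4, 374/59) = 11.5 servings → $8.05.
eggs only: max(46/7, 374/41) = 9.122 servings → $4.56.
edamame only: max(46/9, 374/118) = 5.111 servings → $6.39.
canned tuna + broccoli with both tight: 1.024 servings and 5.871 servings → $5.24.
canned tuna + eggs: the both-tight solution has a negative serving — not a feasible corner.
canned tuna + edamame with both tight: 0.8763 servings and 2.969 servings → $4.68.
broccoli + eggs with both tight: 2.94 servings and 4.892 servings → $4.50.
broccoli + edamame: the both-tight solution has a negative serving — not a feasible corner.
eggs + edamame with both tight: 4.512 servings and 1.602 servings → $4.26.
The minimum over all feasible corners is $4.26.

$4.26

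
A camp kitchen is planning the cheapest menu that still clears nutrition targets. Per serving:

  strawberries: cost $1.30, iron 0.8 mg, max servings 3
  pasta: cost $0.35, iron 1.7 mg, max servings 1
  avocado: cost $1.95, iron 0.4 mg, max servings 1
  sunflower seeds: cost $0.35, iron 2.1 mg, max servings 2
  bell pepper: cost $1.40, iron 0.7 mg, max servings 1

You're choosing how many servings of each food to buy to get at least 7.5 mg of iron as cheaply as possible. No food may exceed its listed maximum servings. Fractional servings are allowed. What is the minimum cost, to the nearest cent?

Cost per mg of iron: sunflower seeds $0.1667, pasta $0.2059, strawberries $1.6250, bell pepper $2.0000, avocado $4.8750.
Take 2 servings of sunflower seeds: +4.2 mg iron for $0.70 (total $0.70, still need 3.3 mg).
Take 1 serving of pasta: +1.7 mg iron for $0.35 (total $1.05, still need 1.6 mg).
Take 2 servings of strawberries: +1.6 mg iron for $2.60 (total $3.65, still need 0.0 mg).
Greedy by cheapest-per-mg is optimal for a single linear constraint, so the minimum cost is $3.65.

$3.65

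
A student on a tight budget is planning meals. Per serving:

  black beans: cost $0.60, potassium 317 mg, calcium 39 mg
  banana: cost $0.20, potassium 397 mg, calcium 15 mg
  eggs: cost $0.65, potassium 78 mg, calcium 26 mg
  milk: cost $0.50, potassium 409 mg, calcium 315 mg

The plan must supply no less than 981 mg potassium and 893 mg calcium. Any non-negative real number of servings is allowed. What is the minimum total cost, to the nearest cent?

black beans only: max(981/317, 893/39) = 22.9 servings → $13.74.
banana only: max(981/397, 893/15) = 59.53 servings → $11.91.
eggs only: max(981/78, 893/26) = 34.35 servings → $22.32.
milk only: max(981/409, 893/315) = 2.835 servings → $1.42.
black beans + banana with both targets exact would need a negative amount; discard.
black beans + eggs: the both-tight solution has a negative serving — not a feasible corner.
black beans + milk: intersection lies outside the first quadrant.
banana + eggs with both targets exact would need a negative amount; discard.
banana + milk: intersection lies outside the first quadrant.
eggs + milk with both targets exact would need a negative amount; discard.
Cheapest feasible corner: $1.42.

$1.42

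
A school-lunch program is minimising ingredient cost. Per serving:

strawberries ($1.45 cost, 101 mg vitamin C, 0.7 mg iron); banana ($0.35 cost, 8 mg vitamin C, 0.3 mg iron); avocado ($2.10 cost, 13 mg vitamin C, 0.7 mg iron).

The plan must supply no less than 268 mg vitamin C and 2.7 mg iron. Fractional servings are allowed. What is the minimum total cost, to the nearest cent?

$4.66

Compare the cost at each extreme point of the feasible region.
strawberries only: max(268/101, 2.7/0.7) = 3.857 servings → $5.59.
banana only: max(268/8, 2.7/0.3) = 33.5 servings → $11.72.
avocado only: max(268/13, 2.7/0.7) = 20.62 servings → $43.29.
strawberries + banana with both tight: 2.381 servings and 3.445 servings → $4.66.
strawberries + avocado with both tight: 2.476 servings and 1.381 servings → $6.49.
banana + avocado with both targets exact would need a negative amount; discard.
Cheapest feasible corner: $4.66.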